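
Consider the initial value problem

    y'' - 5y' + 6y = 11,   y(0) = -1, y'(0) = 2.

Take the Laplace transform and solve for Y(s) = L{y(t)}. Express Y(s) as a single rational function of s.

Y(s) = (-s^2 + 7*s + 11)/(s^3 - 5*s^2 + 6*s)

Laplace-transform each side.
Using L{y''} = s^2 Y - s·y(0) - y'(0) and L{y'} = sY - y(0), with y(0) = -1, y'(0) = 2, the left side becomes (s^2 - 5*s + 6)Y - (-s + 7).
The right side is L{11} = 11/s.
So (s^2 - 5*s + 6)Y = 11/s + (-s + 7).
Divide through and combine into a single rational function.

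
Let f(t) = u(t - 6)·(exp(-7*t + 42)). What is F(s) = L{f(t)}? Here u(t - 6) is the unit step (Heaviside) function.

F(s) = exp(-6*s)/(s + 7)

By the second shifting theorem, L{u(t - c)·g(t - c)} = e^(-cs)·G(s) with c = 6 and G(s) = L{g(t)}.
L{e^(-7t)} = 1/(s + 7).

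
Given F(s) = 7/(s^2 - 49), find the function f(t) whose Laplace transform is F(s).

f(t) = sinh(7*t)

Since L{sinh(7t)} = 7/(s^2 - 49), the inverse is sinh(7*t).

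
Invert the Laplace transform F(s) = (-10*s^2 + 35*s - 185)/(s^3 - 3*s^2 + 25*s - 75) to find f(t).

Factor the denominator: s^3 - 3*s^2 + 25*s - 75 = (s - 3)*(s^2 + 25).
Partial fraction decomposition gives [-5/(s - 3)] + [-5*s/(s^2 + 25)] + [20/(s^2 + 25)].
Invert each term: -5/(s - 3) ↔ -5e^(3t); -5·s/(s^2 + 25) ↔ -5cos(5t); 4·5/(s^2 + 25) ↔ 4sin(5t).

f(t) = -5*exp(3*t) + 4*sin(5*t) - 5*cos(5*t)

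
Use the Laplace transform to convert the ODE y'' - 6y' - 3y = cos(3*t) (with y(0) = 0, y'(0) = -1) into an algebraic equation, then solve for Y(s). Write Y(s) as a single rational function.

Y(s) = (-s^2 + s - 9)/(s^4 - 6*s^3 + 6*s^2 - 54*s - 27)

Take the Laplace transform of both sides.
With L{y''} = s^2 Y - s·y(0) - y'(0) and L{y'} = sY - y(0), with y(0) = 0, y'(0) = -1: the LHS transforms to (s^2 - 6*s - 3)Y - (-1).
The right side is L{cos(3*t)} = s/(s^2 + 9).
So (s^2 - 6*s - 3)Y = s/(s^2 + 9) + (-1).
Isolate Y and clear denominators.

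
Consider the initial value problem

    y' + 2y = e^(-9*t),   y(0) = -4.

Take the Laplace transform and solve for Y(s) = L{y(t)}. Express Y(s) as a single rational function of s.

Y(s) = (-4*s - 35)/(s^2 + 11*s + 18)

Apply the Laplace transform to the equation.
Using L{y'} = sY - y(0) = sY - (-4), the left side becomes (s + 2)Y - (-4).
The right side is L{e^(-9*t)} = 1/(s + 9).
So (s + 2)Y = 1/(s + 9) + (-4).
Solve for Y(s) and write it as one ratio of polynomials.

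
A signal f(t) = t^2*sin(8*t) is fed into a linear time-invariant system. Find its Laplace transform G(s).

L{sin(8t)} = 8/(s^2 + 64).
Then apply L{t^2·g(t)} = (-1)^2 d^2/ds^2[H(s)] with H(s) = 8/(s^2 + 64):
differentiating 2 times and applying the sign gives 16*(3*s^2 - 64)/(s^2 + 64)^3.

G(s) = 16*(3*s^2 - 64)/(s^2 + 64)^3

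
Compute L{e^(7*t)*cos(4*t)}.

(s - 7)/((s - 7)^2 + 16)

L{cos(4t)} = s/(s^2 + 16).
By the first shifting theorem, multiplying by e^(7t) replaces s with s - 7.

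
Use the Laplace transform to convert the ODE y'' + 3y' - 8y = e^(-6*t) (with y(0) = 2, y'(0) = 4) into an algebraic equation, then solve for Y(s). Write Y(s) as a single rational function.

Y(s) = (2*s^2 + 22*s + 61)/(s^3 + 9*s^2 + 10*s - 48)

Transform both sides with L{·}.
Using L{y''} = s^2 Y - s·y(0) - y'(0) and L{y'} = sY - y(0), with y(0) = 2, y'(0) = 4, the left side becomes (s^2 + 3*s - 8)Y - (2*s + 10).
The right side is L{e^(-6*t)} = 1/(s + 6).
So (s^2 + 3*s - 8)Y = 1/(s + 6) + (2*s + 10).
Isolate Y and clear denominators.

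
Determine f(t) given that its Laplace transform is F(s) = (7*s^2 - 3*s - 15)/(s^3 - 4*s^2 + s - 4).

f(t) = 5*exp(4*t) + 5*sin(t) + 2*cos(t)

Factor the denominator: s^3 - 4*s^2 + s - 4 = (s - 4)*(s^2 + 1).
Partial fraction decomposition gives [5/(s - 4)] + [2*s/(s^2 + 1)] + [5/(s^2 + 1)].
Invert each term: 5/(s - 4) ↔ 5e^(4t); 2·s/(s^2 + 1) ↔ 2cos(t); 5·1/(s^2 + 1) ↔ 5sin(t).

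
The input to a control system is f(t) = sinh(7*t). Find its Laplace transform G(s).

L{sinh(7t)} = 7/(s^2 - 49).

G(s) = 7/(s^2 - 49)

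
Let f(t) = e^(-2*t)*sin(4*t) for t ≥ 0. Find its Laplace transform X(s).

L{sin(4t)} = 4/(s^2 + 16).
By the first shifting theorem, multiplying by e^(-2t) replaces s with s + 2.

X(s) = 4/((s + 2)^2 + 16)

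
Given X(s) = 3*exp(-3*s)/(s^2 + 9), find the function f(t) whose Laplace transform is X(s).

The factor e^(-3s) signals a time shift by c = 3 (second shifting theorem).
L{sin(3t)} = 3/(s^2 + 9), so L^-1{3/(s^2 + 9)} = sin(3*t).
Hence the inverse is u(t - 3) times that function evaluated at t - 3.

f(t) = Heaviside(t - 3)*(sin(3*t - 9))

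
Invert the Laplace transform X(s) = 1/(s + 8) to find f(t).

Since L{e^(-8t)} = 1/(s + 8), the inverse is e^(-8*t).

f(t) = exp(-8*t)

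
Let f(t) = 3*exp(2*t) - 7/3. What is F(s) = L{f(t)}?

F(s) = 3/(s - 2) - 7/(3*s)

By linearity of the Laplace transform, transform each term separately.
L{-7/3} = (-7/3)/s; (3)·[L{e^(2t)} = 1/(s - 2)].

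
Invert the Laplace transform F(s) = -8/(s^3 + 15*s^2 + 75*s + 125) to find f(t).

Rewrite the denominator: s^3 + 15*s^2 + 75*s + 125 = (s + 5)^3.
The form in (s + 5) signals a first-shifting-theorem factor e^(-5t).
Since L{t^2} = 2!/s^3 = 2/s^3, the inverse is t^2*exp(-5*t), scaled by -4.

f(t) = -4*t^2*exp(-5*t)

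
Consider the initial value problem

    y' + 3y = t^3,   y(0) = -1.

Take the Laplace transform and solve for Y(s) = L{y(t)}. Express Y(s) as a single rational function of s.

Y(s) = (-s^4 + 6)/(s^5 + 3*s^4)

Take the Laplace transform of both sides.
The derivative rules (L{y'} = sY - y(0) = sY - (-1)) turn the left side into (s + 3)Y - (-1).
The right side is L{t^3} = 6/s^4.
So (s + 3)Y = 6/s^4 + (-1).
Isolate Y and clear denominators.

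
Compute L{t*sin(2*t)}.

L{sin(2t)} = 2/(s^2 + 4).
Then apply L{t·g(t)} = -d/ds[G(s)] with G(s) = 2/(s^2 + 4):
differentiating 1 time and applying the sign gives 4*s/(s^2 + 4)^2.

4*s/(s^2 + 4)^2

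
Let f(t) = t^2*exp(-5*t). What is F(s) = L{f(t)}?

F(s) = 2/(s + 5)^3

L{e^(-5t)} = 1/(s + 5).
Then apply L{t^2·g(t)} = (-1)^2 d^2/ds^2[G(s)] with G(s) = 1/(s + 5):
differentiating 2 times and applying the sign gives 2/(s + 5)^3.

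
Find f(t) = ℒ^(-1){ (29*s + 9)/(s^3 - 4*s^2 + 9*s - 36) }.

Factor the denominator: s^3 - 4*s^2 + 9*s - 36 = (s - 4)*(s^2 + 9).
Partial fraction decomposition gives [5/(s - 4)] + [-5*s/(s^2 + 9)] + [9/(s^2 + 9)].
Invert each term: 5/(s - 4) ↔ 5e^(4t); -5·s/(s^2 + 9) ↔ -5cos(3t); 3·3/(s^2 + 9) ↔ 3sin(3t).

f(t) = 5*exp(4*t) + 3*sin(3*t) - 5*cos(3*t)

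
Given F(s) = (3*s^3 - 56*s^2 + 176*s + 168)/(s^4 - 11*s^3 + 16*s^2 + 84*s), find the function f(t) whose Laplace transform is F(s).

Factor the denominator: s^4 - 11*s^3 + 16*s^2 + 84*s = s*(s - 7)*(s - 6)*(s + 2).
Partial fraction decomposition gives [3/(s + 2)] + [3/(s - 6)] + [2/s] + [-5/(s - 7)].
Invert each term: 3/(s + 2) ↔ 3e^(-2t); 3/(s - 6) ↔ 3e^(6t); 2/(s - 0) ↔ 2e^(0t); -5/(s - 7) ↔ -5e^(7t).

f(t) = -5*exp(7*t) + 3*exp(6*t) + 2 + 3*exp(-2*t)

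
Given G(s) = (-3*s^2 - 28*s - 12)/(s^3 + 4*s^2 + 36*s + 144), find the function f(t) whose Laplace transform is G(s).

Factor the denominator: s^3 + 4*s^2 + 36*s + 144 = (s + 4)*(s^2 + 36).
Partial fraction decomposition gives [1/(s + 4)] + [-4*s/(s^2 + 36)] + [-12/(s^2 + 36)].
Invert each term: 1/(s + 4) ↔ e^(-4t); -4·s/(s^2 + 36) ↔ -4cos(6t); -2·6/(s^2 + 36) ↔ -2sin(6t).

f(t) = -2*sin(6*t) - 4*cos(6*t) + exp(-4*t)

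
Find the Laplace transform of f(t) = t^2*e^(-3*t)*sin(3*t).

18*(s^2 + 6*s + 6)/(s^2 + 6*s + 18)^3

L{sin(3t)} = 3/(s^2 + 9).
Multiplying by e^(-3t) shifts s → s + 3, so L{e^(-3*t)*sin(3*t)} = 3/((s + 3)^2 + 9).
Then apply L{t^2·g(t)} = (-1)^2 d^2/ds^2[G(s)] with G(s) = 3/((s + 3)^2 + 9):
differentiating 2 times and applying the sign gives 18*(s^2 + 6*s + 6)/(s^2 + 6*s + 18)^3.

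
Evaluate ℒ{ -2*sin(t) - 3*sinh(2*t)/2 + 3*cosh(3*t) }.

3*s/(s^2 - 9) - 2/(s^2 + 1) - 3/(s^2 - 4)

The transform is linear, so treat each term independently.
(-3/2)·[L{sinh(2t)} = 2/(s^2 - 4)]; (-2)·[L{sin(t)} = 1/(s^2 + 1)]; (3)·[L{cosh(3t)} = s/(s^2 - 9)].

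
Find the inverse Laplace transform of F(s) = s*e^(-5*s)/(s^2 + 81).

Heaviside(t - 5)*(cos(9*t - 45))

The factor e^(-5s) signals a time shift by c = 5 (second shifting theorem).
L{cos(9t)} = s/(s^2 + 81), so L^-1{s/(s^2 + 81)} = cos(9*t).
Hence the inverse is u(t - 5) times that function evaluated at t - 5.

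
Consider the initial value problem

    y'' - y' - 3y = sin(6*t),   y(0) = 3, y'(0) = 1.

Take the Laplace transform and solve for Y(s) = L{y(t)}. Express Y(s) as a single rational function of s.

Transform both sides with L{·}.
The derivative rules (L{y''} = s^2 Y - s·y(0) - y'(0) and L{y'} = sY - y(0), with y(0) = 3, y'(0) = 1) turn the left side into (s^2 - s - 3)Y - (3*s - 2).
The right side is L{sin(6*t)} = 6/(s^2 + 36).
So (s^2 - s - 3)Y = 6/(s^2 + 36) + (3*s - 2).
Divide through and combine into a single rational function.

Y(s) = (3*s^3 - 2*s^2 + 108*s - 66)/(s^4 - s^3 + 33*s^2 - 36*s - 108)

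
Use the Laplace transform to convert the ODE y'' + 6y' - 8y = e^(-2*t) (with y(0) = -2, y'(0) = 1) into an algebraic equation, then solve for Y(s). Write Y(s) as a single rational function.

Y(s) = (-2*s^2 - 15*s - 21)/(s^3 + 8*s^2 + 4*s - 16)

Take the Laplace transform of both sides.
With L{y''} = s^2 Y - s·y(0) - y'(0) and L{y'} = sY - y(0), with y(0) = -2, y'(0) = 1: the LHS transforms to (s^2 + 6*s - 8)Y - (-2*s - 11).
The right side is L{e^(-2*t)} = 1/(s + 2).
So (s^2 + 6*s - 8)Y = 1/(s + 2) + (-2*s - 11).
Isolate Y and clear denominators.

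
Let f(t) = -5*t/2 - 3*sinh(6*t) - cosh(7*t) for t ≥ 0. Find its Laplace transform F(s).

F(s) = -s/(s^2 - 49) - 18/(s^2 - 36) - 5/(2*s^2)

By linearity of the Laplace transform, transform each term separately.
(-1)·[L{cosh(7t)} = s/(s^2 - 49)]; (-5/2)·[L{t} = 1!/s^2 = 1/s^2]; (-3)·[L{sinh(6t)} = 6/(s^2 - 36)].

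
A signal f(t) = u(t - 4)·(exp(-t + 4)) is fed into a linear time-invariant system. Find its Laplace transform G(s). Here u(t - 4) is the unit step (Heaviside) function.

G(s) = exp(-4*s)/(s + 1)

By the second shifting theorem, L{u(t - c)·g(t - c)} = e^(-cs)·H(s) with c = 4 and H(s) = L{g(t)}.
L{e^(-t)} = 1/(s + 1).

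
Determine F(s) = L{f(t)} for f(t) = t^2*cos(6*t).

F(s) = 2*s*(s^2 - 108)/(s^2 + 36)^3

L{cos(6t)} = s/(s^2 + 36).
Then apply L{t^2·g(t)} = (-1)^2 d^2/ds^2[G(s)] with G(s) = s/(s^2 + 36):
differentiating 2 times and applying the sign gives 2*s*(s^2 - 108)/(s^2 + 36)^3.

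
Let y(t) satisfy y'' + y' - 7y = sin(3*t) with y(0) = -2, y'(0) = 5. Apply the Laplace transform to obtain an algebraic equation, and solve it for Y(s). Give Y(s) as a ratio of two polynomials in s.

Laplace-transform each side.
Using L{y''} = s^2 Y - s·y(0) - y'(0) and L{y'} = sY - y(0), with y(0) = -2, y'(0) = 5, the left side becomes (s^2 + s - 7)Y - (-2*s + 3).
The right side is L{sin(3*t)} = 3/(s^2 + 9).
So (s^2 + s - 7)Y = 3/(s^2 + 9) + (-2*s + 3).
Solve for Y(s) and write it as one ratio of polynomials.

Y(s) = (-2*s^3 + 3*s^2 - 18*s + 30)/(s^4 + s^3 + 2*s^2 + 9*s - 63)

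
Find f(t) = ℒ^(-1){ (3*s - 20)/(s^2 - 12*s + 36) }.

Factor the denominator: s^2 - 12*s + 36 = (s - 6)^2.
Partial fraction decomposition gives [3/(s - 6)] + [-2/(s - 6)^2].
Invert each term: 3/(s - 6) ↔ 3e^(6t); -2/(s - 6)^2 ↔ -2t·e^(6t).

f(t) = -2*t*exp(6*t) + 3*exp(6*t)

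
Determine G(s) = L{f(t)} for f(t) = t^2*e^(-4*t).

L{e^(-4t)} = 1/(s + 4).
Then apply L{t^2·g(t)} = (-1)^2 d^2/ds^2[H(s)] with H(s) = 1/(s + 4):
differentiating 2 times and applying the sign gives 2/(s + 4)^3.

G(s) = 2/(s + 4)^3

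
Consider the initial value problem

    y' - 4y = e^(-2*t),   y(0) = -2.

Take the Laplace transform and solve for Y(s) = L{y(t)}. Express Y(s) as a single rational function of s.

Take the Laplace transform of both sides.
The derivative rules (L{y'} = sY - y(0) = sY - (-2)) turn the left side into (s - 4)Y - (-2).
The right side is L{e^(-2*t)} = 1/(s + 2).
So (s - 4)Y = 1/(s + 2) + (-2).
Solve for Y(s) and write it as one ratio of polynomials.

Y(s) = (-2*s - 3)/(s^2 - 2*s - 8)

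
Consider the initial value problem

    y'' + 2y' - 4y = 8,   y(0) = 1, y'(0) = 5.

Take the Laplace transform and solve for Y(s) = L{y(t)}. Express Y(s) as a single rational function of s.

Apply the Laplace transform to the equation.
The derivative rules (L{y''} = s^2 Y - s·y(0) - y'(0) and L{y'} = sY - y(0), with y(0) = 1, y'(0) = 5) turn the left side into (s^2 + 2*s - 4)Y - (s + 7).
The right side is L{8} = 8/s.
So (s^2 + 2*s - 4)Y = 8/s + (s + 7).
Isolate Y and clear denominators.

Y(s) = (s^2 + 7*s + 8)/(s^3 + 2*s^2 - 4*s)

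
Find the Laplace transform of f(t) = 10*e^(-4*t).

L{10} = 10/s.
By the first shifting theorem, multiplying by e^(-4t) replaces s with s + 4.

10/(s + 4)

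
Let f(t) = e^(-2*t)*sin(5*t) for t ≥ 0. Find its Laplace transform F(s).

L{sin(5t)} = 5/(s^2 + 25).
By the first shifting theorem, multiplying by e^(-2t) replaces s with s + 2.

F(s) = 5/((s + 2)^2 + 25)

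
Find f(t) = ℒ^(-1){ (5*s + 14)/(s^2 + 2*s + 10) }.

f(t) = 3*exp(-t)*sin(3*t) + 5*exp(-t)*cos(3*t)

Complete the square in the denominator: s^2 + 2*s + 10 = (s + 1)^2 + 3^2.
Split the numerator to match: 5*s + 14 = 5·(s + 1) + 3·3.
Invert each term: 5·(s + 1)/((s + 1)^2 + 9) ↔ 5e^(-t)cos(3t); 3·3/((s + 1)^2 + 9) ↔ 3e^(-t)sin(3t).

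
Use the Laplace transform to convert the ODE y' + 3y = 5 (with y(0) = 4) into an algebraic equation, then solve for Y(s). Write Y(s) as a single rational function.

Y(s) = (4*s + 5)/(s^2 + 3*s)

Laplace-transform each side.
With L{y'} = sY - y(0) = sY - 4: the LHS transforms to (s + 3)Y - (4).
The right side is L{5} = 5/s.
So (s + 3)Y = 5/s + (4).
Isolate Y and clear denominators.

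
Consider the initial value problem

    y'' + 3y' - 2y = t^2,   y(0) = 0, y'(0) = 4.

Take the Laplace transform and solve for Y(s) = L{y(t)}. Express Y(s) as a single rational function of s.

Y(s) = (4*s^3 + 2)/(s^5 + 3*s^4 - 2*s^3)

Take the Laplace transform of both sides.
With L{y''} = s^2 Y - s·y(0) - y'(0) and L{y'} = sY - y(0), with y(0) = 0, y'(0) = 4: the LHS transforms to (s^2 + 3*s - 2)Y - (4).
The right side is L{t^2} = 2/s^3.
So (s^2 + 3*s - 2)Y = 2/s^3 + (4).
Isolate Y and clear denominators.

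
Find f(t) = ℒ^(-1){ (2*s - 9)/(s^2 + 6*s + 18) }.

f(t) = -5*exp(-3*t)*sin(3*t) + 2*exp(-3*t)*cos(3*t)

Complete the square in the denominator: s^2 + 6*s + 18 = (s + 3)^2 + 3^2.
Split the numerator to match: 2*s - 9 = 2·(s + 3) - 5·3.
Invert each term: 2·(s + 3)/((s + 3)^2 + 9) ↔ 2e^(-3t)cos(3t); -5·3/((s + 3)^2 + 9) ↔ -5e^(-3t)sin(3t).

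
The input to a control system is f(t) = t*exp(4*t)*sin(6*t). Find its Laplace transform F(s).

F(s) = 12*(s - 4)/(s^2 - 8*s + 52)^2

L{sin(6t)} = 6/(s^2 + 36).
Multiplying by e^(4t) shifts s → s - 4, so L{exp(4*t)*sin(6*t)} = 6/((s - 4)^2 + 36).
Then apply L{t·g(t)} = -d/ds[G(s)] with G(s) = 6/((s - 4)^2 + 36):
differentiating 1 time and applying the sign gives 12*(s - 4)/(s^2 - 8*s + 52)^2.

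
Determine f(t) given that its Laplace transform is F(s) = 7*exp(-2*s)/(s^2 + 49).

f(t) = Heaviside(t - 2)*(sin(7*t - 14))

The factor e^(-2s) signals a time shift by c = 2 (second shifting theorem).
L{sin(7t)} = 7/(s^2 + 49), so L^-1{7/(s^2 + 49)} = sin(7*t).
Hence the inverse is u(t - 2) times that function evaluated at t - 2.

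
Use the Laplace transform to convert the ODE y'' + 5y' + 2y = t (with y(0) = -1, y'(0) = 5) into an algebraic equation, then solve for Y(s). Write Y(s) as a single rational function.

Y(s) = (-s^3 + 1)/(s^4 + 5*s^3 + 2*s^2)

Apply the Laplace transform to the equation.
With L{y''} = s^2 Y - s·y(0) - y'(0) and L{y'} = sY - y(0), with y(0) = -1, y'(0) = 5: the LHS transforms to (s^2 + 5*s + 2)Y - (-s).
The right side is L{t} = s^(-2).
So (s^2 + 5*s + 2)Y = s^(-2) + (-s).
Solve for Y(s) and write it as one ratio of polynomials.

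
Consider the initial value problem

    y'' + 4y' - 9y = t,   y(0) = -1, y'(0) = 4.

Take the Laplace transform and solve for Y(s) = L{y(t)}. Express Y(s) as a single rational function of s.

Y(s) = (-s^3 + 1)/(s^4 + 4*s^3 - 9*s^2)

Transform both sides with L{·}.
The derivative rules (L{y''} = s^2 Y - s·y(0) - y'(0) and L{y'} = sY - y(0), with y(0) = -1, y'(0) = 4) turn the left side into (s^2 + 4*s - 9)Y - (-s).
The right side is L{t} = s^(-2).
So (s^2 + 4*s - 9)Y = s^(-2) + (-s).
Divide through and combine into a single rational function.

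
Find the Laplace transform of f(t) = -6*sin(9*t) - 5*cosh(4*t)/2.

-5*s/(2*(s^2 - 16)) - 54/(s^2 + 81)

Apply the Laplace transform termwise.
(-6)·[L{sin(9t)} = 9/(s^2 + 81)]; (-5/2)·[L{cosh(4t)} = s/(s^2 - 16)].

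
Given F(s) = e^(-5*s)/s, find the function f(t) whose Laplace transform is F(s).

f(t) = Heaviside(t - 5)

The factor e^(-5s) signals a time shift by c = 5 (second shifting theorem).
L{1} = 1/s, so L^-1{1/s} = 1.
Hence the inverse is u(t - 5) times that function evaluated at t - 5.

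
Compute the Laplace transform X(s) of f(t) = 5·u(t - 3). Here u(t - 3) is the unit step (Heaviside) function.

By the second shifting theorem, L{u(t - c)·g(t - c)} = e^(-cs)·G(s) with c = 3 and G(s) = L{g(t)}.
L{5} = 5/s.

X(s) = 5*exp(-3*s)/s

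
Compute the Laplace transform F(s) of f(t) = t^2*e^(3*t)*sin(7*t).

L{sin(7t)} = 7/(s^2 + 49).
Multiplying by e^(3t) shifts s → s - 3, so L{e^(3*t)*sin(7*t)} = 7/((s - 3)^2 + 49).
Then apply L{t^2·g(t)} = (-1)^2 d^2/ds^2[G(s)] with G(s) = 7/((s - 3)^2 + 49):
differentiating 2 times and applying the sign gives 14*(3*s^2 - 18*s - 22)/(s^2 - 6*s + 58)^3.

F(s) = 14*(3*s^2 - 18*s - 22)/(s^2 - 6*s + 58)^3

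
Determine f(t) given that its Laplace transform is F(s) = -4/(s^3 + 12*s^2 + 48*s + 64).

f(t) = -2*t^2*exp(-4*t)

Rewrite the denominator: s^3 + 12*s^2 + 48*s + 64 = (s + 4)^3.
The form in (s + 4) signals a first-shifting-theorem factor e^(-4t).
Since L{t^2} = 2!/s^3 = 2/s^3, the inverse is t^2*e^(-4*t), scaled by -2.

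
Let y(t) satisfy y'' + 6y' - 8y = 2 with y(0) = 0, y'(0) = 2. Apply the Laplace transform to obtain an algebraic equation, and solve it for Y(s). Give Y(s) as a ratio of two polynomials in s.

Y(s) = (2*s + 2)/(s^3 + 6*s^2 - 8*s)

Apply the Laplace transform to the equation.
The derivative rules (L{y''} = s^2 Y - s·y(0) - y'(0) and L{y'} = sY - y(0), with y(0) = 0, y'(0) = 2) turn the left side into (s^2 + 6*s - 8)Y - (2).
The right side is L{2} = 2/s.
So (s^2 + 6*s - 8)Y = 2/s + (2).
Divide through and combine into a single rational function.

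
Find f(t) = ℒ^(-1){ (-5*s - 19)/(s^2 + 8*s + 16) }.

Factor the denominator: s^2 + 8*s + 16 = (s + 4)^2.
Partial fraction decomposition gives [-5/(s + 4)] + [(s + 4)^(-2)].
Invert each term: -5/(s + 4) ↔ -5e^(-4t); 1/(s + 4)^2 ↔ t·e^(-4t).

f(t) = t*exp(-4*t) - 5*exp(-4*t)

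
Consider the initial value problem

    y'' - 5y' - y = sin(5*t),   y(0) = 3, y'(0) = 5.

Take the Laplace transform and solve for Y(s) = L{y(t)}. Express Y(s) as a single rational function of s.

Laplace-transform each side.
Using L{y''} = s^2 Y - s·y(0) - y'(0) and L{y'} = sY - y(0), with y(0) = 3, y'(0) = 5, the left side becomes (s^2 - 5*s - 1)Y - (3*s - 10).
The right side is L{sin(5*t)} = 5/(s^2 + 25).
So (s^2 - 5*s - 1)Y = 5/(s^2 + 25) + (3*s - 10).
Solve for Y(s) and write it as one ratio of polynomials.

Y(s) = (3*s^3 - 10*s^2 + 75*s - 245)/(s^4 - 5*s^3 + 24*s^2 - 125*s - 25)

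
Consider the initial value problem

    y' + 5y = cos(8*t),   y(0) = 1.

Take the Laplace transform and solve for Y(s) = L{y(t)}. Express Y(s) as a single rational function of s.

Transform both sides with L{·}.
Using L{y'} = sY - y(0) = sY - 1, the left side becomes (s + 5)Y - (1).
The right side is L{cos(8*t)} = s/(s^2 + 64).
So (s + 5)Y = s/(s^2 + 64) + (1).
Solve for Y(s) and write it as one ratio of polynomials.

Y(s) = (s^2 + s + 64)/(s^3 + 5*s^2 + 64*s + 320)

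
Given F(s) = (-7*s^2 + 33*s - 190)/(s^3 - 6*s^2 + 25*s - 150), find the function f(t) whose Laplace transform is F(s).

Factor the denominator: s^3 - 6*s^2 + 25*s - 150 = (s - 6)*(s^2 + 25).
Partial fraction decomposition gives [-4/(s - 6)] + [-3*s/(s^2 + 25)] + [15/(s^2 + 25)].
Invert each term: -4/(s - 6) ↔ -4e^(6t); -3·s/(s^2 + 25) ↔ -3cos(5t); 3·5/(s^2 + 25) ↔ 3sin(5t).

f(t) = -4*exp(6*t) + 3*sin(5*t) - 3*cos(5*t)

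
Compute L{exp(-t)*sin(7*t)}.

7/((s + 1)^2 + 49)

L{sin(7t)} = 7/(s^2 + 49).
By the first shifting theorem, multiplying by e^(-t) replaces s with s + 1.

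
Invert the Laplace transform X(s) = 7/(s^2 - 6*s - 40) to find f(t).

f(t) = exp(3*t)*sinh(7*t)

Rewrite the denominator: s^2 - 6*s - 40 = (s - 3)^2 - 49.
The form in (s - 3) signals a first-shifting-theorem factor e^(3t).
Since L{sinh(7t)} = 7/(s^2 - 49), the inverse is e^(3*t)*sinh(7*t).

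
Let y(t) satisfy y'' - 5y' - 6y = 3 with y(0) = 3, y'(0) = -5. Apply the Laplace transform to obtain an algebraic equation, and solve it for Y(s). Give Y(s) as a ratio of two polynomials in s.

Y(s) = (3*s^2 - 20*s + 3)/(s^3 - 5*s^2 - 6*s)

Apply the Laplace transform to the equation.
Using L{y''} = s^2 Y - s·y(0) - y'(0) and L{y'} = sY - y(0), with y(0) = 3, y'(0) = -5, the left side becomes (s^2 - 5*s - 6)Y - (3*s - 20).
The right side is L{3} = 3/s.
So (s^2 - 5*s - 6)Y = 3/s + (3*s - 20).
Divide through and combine into a single rational function.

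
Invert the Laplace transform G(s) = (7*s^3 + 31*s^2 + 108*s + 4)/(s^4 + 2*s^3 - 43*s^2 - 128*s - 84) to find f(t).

Factor the denominator: s^4 + 2*s^3 - 43*s^2 - 128*s - 84 = (s - 7)*(s + 1)*(s + 2)*(s + 6).
Partial fraction decomposition gives [2/(s + 1)] + [5/(s - 7)] + [-4/(s + 2)] + [4/(s + 6)].
Invert each term: 2/(s + 1) ↔ 2e^(-t); 5/(s - 7) ↔ 5e^(7t); -4/(s + 2) ↔ -4e^(-2t); 4/(s + 6) ↔ 4e^(-6t).

f(t) = 5*exp(7*t) + 2*exp(-t) - 4*exp(-2*t) + 4*exp(-6*t)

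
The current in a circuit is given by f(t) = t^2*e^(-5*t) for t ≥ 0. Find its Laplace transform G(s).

L{e^(-5t)} = 1/(s + 5).
Then apply L{t^2·g(t)} = (-1)^2 d^2/ds^2[H(s)] with H(s) = 1/(s + 5):
differentiating 2 times and applying the sign gives 2/(s + 5)^3.

G(s) = 2/(s + 5)^3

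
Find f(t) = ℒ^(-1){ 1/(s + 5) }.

f(t) = exp(-5*t)

Since L{e^(-5t)} = 1/(s + 5), the inverse is e^(-5*t).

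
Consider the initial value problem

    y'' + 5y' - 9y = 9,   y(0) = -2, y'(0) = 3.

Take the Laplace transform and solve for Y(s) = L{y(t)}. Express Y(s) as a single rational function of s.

Take the Laplace transform of both sides.
With L{y''} = s^2 Y - s·y(0) - y'(0) and L{y'} = sY - y(0), with y(0) = -2, y'(0) = 3: the LHS transforms to (s^2 + 5*s - 9)Y - (-2*s - 7).
The right side is L{9} = 9/s.
So (s^2 + 5*s - 9)Y = 9/s + (-2*s - 7).
Isolate Y and clear denominators.

Y(s) = (-2*s^2 - 7*s + 9)/(s^3 + 5*s^2 - 9*s)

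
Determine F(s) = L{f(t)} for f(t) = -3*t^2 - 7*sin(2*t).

The transform is linear, so treat each term independently.
(-7)·[L{sin(2t)} = 2/(s^2 + 4)]; (-3)·[L{t^2} = 2!/s^3 = 2/s^3].

F(s) = -14/(s^2 + 4) - 6/s^3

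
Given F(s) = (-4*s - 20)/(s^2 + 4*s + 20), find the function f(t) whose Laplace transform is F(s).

Complete the square in the denominator: s^2 + 4*s + 20 = (s + 2)^2 + 4^2.
Split the numerator to match: -4*s - 20 = -4·(s + 2) - 3·4.
Invert each term: -4·(s + 2)/((s + 2)^2 + 16) ↔ -4e^(-2t)cos(4t); -3·4/((s + 2)^2 + 16) ↔ -3e^(-2t)sin(4t).

f(t) = -3*exp(-2*t)*sin(4*t) - 4*exp(-2*t)*cos(4*t)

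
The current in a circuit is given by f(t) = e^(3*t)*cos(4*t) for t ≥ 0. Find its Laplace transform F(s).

F(s) = (s - 3)/((s - 3)^2 + 16)

L{cos(4t)} = s/(s^2 + 16).
By the first shifting theorem, multiplying by e^(3t) replaces s with s - 3.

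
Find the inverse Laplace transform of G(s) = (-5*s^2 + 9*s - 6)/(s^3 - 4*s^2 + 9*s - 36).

-2*exp(4*t) - sin(3*t) - 3*cos(3*t)

Factor the denominator: s^3 - 4*s^2 + 9*s - 36 = (s - 4)*(s^2 + 9).
Partial fraction decomposition gives [-2/(s - 4)] + [-3*s/(s^2 + 9)] + [-3/(s^2 + 9)].
Invert each term: -2/(s - 4) ↔ -2e^(4t); -3·s/(s^2 + 9) ↔ -3cos(3t); -1·3/(s^2 + 9) ↔ -sin(3t).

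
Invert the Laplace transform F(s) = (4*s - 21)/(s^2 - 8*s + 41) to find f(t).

Complete the square in the denominator: s^2 - 8*s + 41 = (s - 4)^2 + 5^2.
Split the numerator to match: 4*s - 21 = 4·(s - 4) - 1·5.
Invert each term: 4·(s - 4)/((s - 4)^2 + 25) ↔ 4e^(4t)cos(5t); -1·5/((s - 4)^2 + 25) ↔ -e^(4t)sin(5t).

f(t) = -exp(4*t)*sin(5*t) + 4*exp(4*t)*cos(5*t)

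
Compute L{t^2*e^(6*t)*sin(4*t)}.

8*(3*s^2 - 36*s + 92)/(s^2 - 12*s + 52)^3

L{sin(4t)} = 4/(s^2 + 16).
Multiplying by e^(6t) shifts s → s - 6, so L{e^(6*t)*sin(4*t)} = 4/((s - 6)^2 + 16).
Then apply L{t^2·g(t)} = (-1)^2 d^2/ds^2[G(s)] with G(s) = 4/((s - 6)^2 + 16):
differentiating 2 times and applying the sign gives 8*(3*s^2 - 36*s + 92)/(s^2 - 12*s + 52)^3.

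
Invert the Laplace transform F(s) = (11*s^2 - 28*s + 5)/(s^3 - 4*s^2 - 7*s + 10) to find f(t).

f(t) = 5*exp(5*t) + exp(t) + 5*exp(-2*t)

Factor the denominator: s^3 - 4*s^2 - 7*s + 10 = (s - 5)*(s - 1)*(s + 2).
Partial fraction decomposition gives [5/(s - 5)] + [5/(s + 2)] + [1/(s - 1)].
Invert each term: 5/(s - 5) ↔ 5e^(5t); 5/(s + 2) ↔ 5e^(-2t); 1/(s - 1) ↔ e^(t).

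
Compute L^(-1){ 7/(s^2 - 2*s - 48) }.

Rewrite the denominator: s^2 - 2*s - 48 = (s - 1)^2 - 49.
The form in (s - 1) signals a first-shifting-theorem factor e^(t).
Since L{sinh(7t)} = 7/(s^2 - 49), the inverse is exp(t)*sinh(7*t).

exp(t)*sinh(7*t)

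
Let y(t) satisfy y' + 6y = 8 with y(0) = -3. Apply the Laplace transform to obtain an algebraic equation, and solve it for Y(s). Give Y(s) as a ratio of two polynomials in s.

Laplace-transform each side.
The derivative rules (L{y'} = sY - y(0) = sY - (-3)) turn the left side into (s + 6)Y - (-3).
The right side is L{8} = 8/s.
So (s + 6)Y = 8/s + (-3).
Isolate Y and clear denominators.

Y(s) = (-3*s + 8)/(s^2 + 6*s)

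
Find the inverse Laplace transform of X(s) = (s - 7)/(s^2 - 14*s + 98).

Rewrite the denominator: s^2 - 14*s + 98 = (s - 7)^2 + 49.
The form in (s - 7) signals a first-shifting-theorem factor e^(7t).
Since L{cos(7t)} = s/(s^2 + 49), the inverse is e^(7*t)*cos(7*t).

exp(7*t)*cos(7*t)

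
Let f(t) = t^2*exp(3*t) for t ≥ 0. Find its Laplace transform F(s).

L{e^(3t)} = 1/(s - 3).
Then apply L{t^2·g(t)} = (-1)^2 d^2/ds^2[G(s)] with G(s) = 1/(s - 3):
differentiating 2 times and applying the sign gives 2/(s - 3)^3.

F(s) = 2/(s - 3)^3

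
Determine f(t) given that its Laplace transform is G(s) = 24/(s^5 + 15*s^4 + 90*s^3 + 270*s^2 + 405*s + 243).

f(t) = t^4*exp(-3*t)

Rewrite the denominator: s^5 + 15*s^4 + 90*s^3 + 270*s^2 + 405*s + 243 = (s + 3)^5.
The form in (s + 3) signals a first-shifting-theorem factor e^(-3t).
Since L{t^4} = 4!/s^5 = 24/s^5, the inverse is t^4*exp(-3*t).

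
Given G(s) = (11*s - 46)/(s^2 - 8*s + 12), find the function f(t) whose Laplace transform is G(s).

f(t) = 5*exp(6*t) + 6*exp(2*t)

Factor the denominator: s^2 - 8*s + 12 = (s - 6)*(s - 2).
Partial fraction decomposition gives [5/(s - 6)] + [6/(s - 2)].
Invert each term: 5/(s - 6) ↔ 5e^(6t); 6/(s - 2) ↔ 6e^(2t).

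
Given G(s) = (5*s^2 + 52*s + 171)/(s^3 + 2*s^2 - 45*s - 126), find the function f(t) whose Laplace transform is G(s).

f(t) = 6*exp(7*t) - 2*exp(-3*t) + exp(-6*t)

Factor the denominator: s^3 + 2*s^2 - 45*s - 126 = (s - 7)*(s + 3)*(s + 6).
Partial fraction decomposition gives [1/(s + 6)] + [-2/(s + 3)] + [6/(s - 7)].
Invert each term: 1/(s + 6) ↔ e^(-6t); -2/(s + 3) ↔ -2e^(-3t); 6/(s - 7) ↔ 6e^(7t).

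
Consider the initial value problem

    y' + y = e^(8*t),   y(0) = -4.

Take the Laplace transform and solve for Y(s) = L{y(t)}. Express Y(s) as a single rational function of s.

Y(s) = (-4*s + 33)/(s^2 - 7*s - 8)

Apply the Laplace transform to the equation.
The derivative rules (L{y'} = sY - y(0) = sY - (-4)) turn the left side into (s + 1)Y - (-4).
The right side is L{e^(8*t)} = 1/(s - 8).
So (s + 1)Y = 1/(s - 8) + (-4).
Solve for Y(s) and write it as one ratio of polynomials.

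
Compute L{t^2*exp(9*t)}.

2/(s - 9)^3

L{e^(9t)} = 1/(s - 9).
Then apply L{t^2·g(t)} = (-1)^2 d^2/ds^2[H(s)] with H(s) = 1/(s - 9):
differentiating 2 times and applying the sign gives 2/(s - 9)^3.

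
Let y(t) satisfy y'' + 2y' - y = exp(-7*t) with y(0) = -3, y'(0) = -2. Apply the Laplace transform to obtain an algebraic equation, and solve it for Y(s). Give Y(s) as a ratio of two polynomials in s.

Transform both sides with L{·}.
Using L{y''} = s^2 Y - s·y(0) - y'(0) and L{y'} = sY - y(0), with y(0) = -3, y'(0) = -2, the left side becomes (s^2 + 2*s - 1)Y - (-3*s - 8).
The right side is L{exp(-7*t)} = 1/(s + 7).
So (s^2 + 2*s - 1)Y = 1/(s + 7) + (-3*s - 8).
Divide through and combine into a single rational function.

Y(s) = (-3*s^2 - 29*s - 55)/(s^3 + 9*s^2 + 13*s - 7)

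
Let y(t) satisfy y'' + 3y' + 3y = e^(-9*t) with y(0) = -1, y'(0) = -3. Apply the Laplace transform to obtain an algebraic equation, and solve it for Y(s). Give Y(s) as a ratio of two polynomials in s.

Y(s) = (-s^2 - 15*s - 53)/(s^3 + 12*s^2 + 30*s + 27)

Laplace-transform each side.
The derivative rules (L{y''} = s^2 Y - s·y(0) - y'(0) and L{y'} = sY - y(0), with y(0) = -1, y'(0) = -3) turn the left side into (s^2 + 3*s + 3)Y - (-s - 6).
The right side is L{e^(-9*t)} = 1/(s + 9).
So (s^2 + 3*s + 3)Y = 1/(s + 9) + (-s - 6).
Isolate Y and clear denominators.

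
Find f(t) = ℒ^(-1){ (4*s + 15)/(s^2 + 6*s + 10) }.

Complete the square in the denominator: s^2 + 6*s + 10 = (s + 3)^2 + 1^2.
Split the numerator to match: 4*s + 15 = 4·(s + 3) + 3·1.
Invert each term: 4·(s + 3)/((s + 3)^2 + 1) ↔ 4e^(-3t)cos(t); 3·1/((s + 3)^2 + 1) ↔ 3e^(-3t)sin(t).

f(t) = 3*exp(-3*t)*sin(t) + 4*exp(-3*t)*cos(t)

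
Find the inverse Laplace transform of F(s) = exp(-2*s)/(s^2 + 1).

The factor e^(-2s) signals a time shift by c = 2 (second shifting theorem).
L{sin(t)} = 1/(s^2 + 1), so L^-1{1/(s^2 + 1)} = sin(t).
Hence the inverse is u(t - 2) times that function evaluated at t - 2.

Heaviside(t - 2)*(sin(t - 2))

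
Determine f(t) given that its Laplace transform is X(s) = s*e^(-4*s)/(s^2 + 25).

The factor e^(-4s) signals a time shift by c = 4 (second shifting theorem).
L{cos(5t)} = s/(s^2 + 25), so L^-1{s/(s^2 + 25)} = cos(5*t).
Hence the inverse is u(t - 4) times that function evaluated at t - 4.

f(t) = Heaviside(t - 4)*(cos(5*t - 20))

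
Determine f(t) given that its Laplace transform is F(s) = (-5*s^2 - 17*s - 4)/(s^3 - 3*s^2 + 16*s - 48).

f(t) = -4*exp(3*t) - 5*sin(4*t) - cos(4*t)

Factor the denominator: s^3 - 3*s^2 + 16*s - 48 = (s - 3)*(s^2 + 16).
Partial fraction decomposition gives [-4/(s - 3)] + [-s/(s^2 + 16)] + [-20/(s^2 + 16)].
Invert each term: -4/(s - 3) ↔ -4e^(3t); -1·s/(s^2 + 16) ↔ -cos(4t); -5·4/(s^2 + 16) ↔ -5sin(4t).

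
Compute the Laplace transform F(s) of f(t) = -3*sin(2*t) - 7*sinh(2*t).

Apply the Laplace transform termwise.
(-7)·[L{sinh(2t)} = 2/(s^2 - 4)]; (-3)·[L{sin(2t)} = 2/(s^2 + 4)].

F(s) = -6/(s^2 + 4) - 14/(s^2 - 4)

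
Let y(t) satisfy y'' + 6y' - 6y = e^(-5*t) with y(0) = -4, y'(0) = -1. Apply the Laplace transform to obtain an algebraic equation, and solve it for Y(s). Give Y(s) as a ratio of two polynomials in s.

Y(s) = (-4*s^2 - 45*s - 124)/(s^3 + 11*s^2 + 24*s - 30)

Take the Laplace transform of both sides.
Using L{y''} = s^2 Y - s·y(0) - y'(0) and L{y'} = sY - y(0), with y(0) = -4, y'(0) = -1, the left side becomes (s^2 + 6*s - 6)Y - (-4*s - 25).
The right side is L{e^(-5*t)} = 1/(s + 5).
So (s^2 + 6*s - 6)Y = 1/(s + 5) + (-4*s - 25).
Isolate Y and clear denominators.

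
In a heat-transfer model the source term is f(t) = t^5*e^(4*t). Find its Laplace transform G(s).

G(s) = 120/(s - 4)^6

L{t^5} = 5!/s^6 = 120/s^6.
By the first shifting theorem, multiplying by e^(4t) replaces s with s - 4.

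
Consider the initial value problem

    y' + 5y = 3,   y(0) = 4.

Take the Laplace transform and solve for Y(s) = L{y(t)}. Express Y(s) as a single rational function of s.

Y(s) = (4*s + 3)/(s^2 + 5*s)

Laplace-transform each side.
Using L{y'} = sY - y(0) = sY - 4, the left side becomes (s + 5)Y - (4).
The right side is L{3} = 3/s.
So (s + 5)Y = 3/s + (4).
Divide through and combine into a single rational function.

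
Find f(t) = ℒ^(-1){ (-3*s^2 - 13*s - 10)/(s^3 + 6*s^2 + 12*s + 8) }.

f(t) = 2*t^2*exp(-2*t) - t*exp(-2*t) - 3*exp(-2*t)

Factor the denominator: s^3 + 6*s^2 + 12*s + 8 = (s + 2)^3.
Partial fraction decomposition gives [-3/(s + 2)] + [-1/(s + 2)^2] + [4/(s + 2)^3].
Invert each term: -3/(s + 2) ↔ -3e^(-2t); -1/(s + 2)^2 ↔ -t·e^(-2t); 4/(s + 2)^3 ↔ (2)t^2·e^(-2t).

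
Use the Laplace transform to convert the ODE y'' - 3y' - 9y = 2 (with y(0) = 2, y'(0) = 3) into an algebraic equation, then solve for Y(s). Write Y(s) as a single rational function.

Laplace-transform each side.
With L{y''} = s^2 Y - s·y(0) - y'(0) and L{y'} = sY - y(0), with y(0) = 2, y'(0) = 3: the LHS transforms to (s^2 - 3*s - 9)Y - (2*s - 3).
The right side is L{2} = 2/s.
So (s^2 - 3*s - 9)Y = 2/s + (2*s - 3).
Solve for Y(s) and write it as one ratio of polynomials.

Y(s) = (2*s^2 - 3*s + 2)/(s^3 - 3*s^2 - 9*s)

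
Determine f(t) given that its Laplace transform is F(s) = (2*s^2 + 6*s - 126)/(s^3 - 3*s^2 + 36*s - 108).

f(t) = -2*exp(3*t) + 3*sin(6*t) + 4*cos(6*t)

Factor the denominator: s^3 - 3*s^2 + 36*s - 108 = (s - 3)*(s^2 + 36).
Partial fraction decomposition gives [-2/(s - 3)] + [4*s/(s^2 + 36)] + [18/(s^2 + 36)].
Invert each term: -2/(s - 3) ↔ -2e^(3t); 4·s/(s^2 + 36) ↔ 4cos(6t); 3·6/(s^2 + 36) ↔ 3sin(6t).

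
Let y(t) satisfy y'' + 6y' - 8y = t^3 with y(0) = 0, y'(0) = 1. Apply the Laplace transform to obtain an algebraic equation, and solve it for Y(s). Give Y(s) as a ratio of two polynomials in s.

Apply the Laplace transform to the equation.
Using L{y''} = s^2 Y - s·y(0) - y'(0) and L{y'} = sY - y(0), with y(0) = 0, y'(0) = 1, the left side becomes (s^2 + 6*s - 8)Y - (1).
The right side is L{t^3} = 6/s^4.
So (s^2 + 6*s - 8)Y = 6/s^4 + (1).
Isolate Y and clear denominators.

Y(s) = (s^4 + 6)/(s^6 + 6*s^5 - 8*s^4)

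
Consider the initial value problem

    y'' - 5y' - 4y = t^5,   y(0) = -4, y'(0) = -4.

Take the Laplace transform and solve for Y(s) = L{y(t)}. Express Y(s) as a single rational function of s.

Laplace-transform each side.
Using L{y''} = s^2 Y - s·y(0) - y'(0) and L{y'} = sY - y(0), with y(0) = -4, y'(0) = -4, the left side becomes (s^2 - 5*s - 4)Y - (-4*s + 16).
The right side is L{t^5} = 120/s^6.
So (s^2 - 5*s - 4)Y = 120/s^6 + (-4*s + 16).
Isolate Y and clear denominators.

Y(s) = (-4*s^7 + 16*s^6 + 120)/(s^8 - 5*s^7 - 4*s^6)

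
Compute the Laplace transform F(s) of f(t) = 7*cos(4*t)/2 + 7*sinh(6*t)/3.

The transform is linear, so treat each term independently.
(7/2)·[L{cos(4t)} = s/(s^2 + 16)]; (7/3)·[L{sinh(6t)} = 6/(s^2 - 36)].

F(s) = 7*s/(2*(s^2 + 16)) + 14/(s^2 - 36)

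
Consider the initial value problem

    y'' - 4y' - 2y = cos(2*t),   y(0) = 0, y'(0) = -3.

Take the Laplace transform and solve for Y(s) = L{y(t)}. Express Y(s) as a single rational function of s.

Transform both sides with L{·}.
The derivative rules (L{y''} = s^2 Y - s·y(0) - y'(0) and L{y'} = sY - y(0), with y(0) = 0, y'(0) = -3) turn the left side into (s^2 - 4*s - 2)Y - (-3).
The right side is L{cos(2*t)} = s/(s^2 + 4).
So (s^2 - 4*s - 2)Y = s/(s^2 + 4) + (-3).
Solve for Y(s) and write it as one ratio of polynomials.

Y(s) = (-3*s^2 + s - 12)/(s^4 - 4*s^3 + 2*s^2 - 16*s - 8)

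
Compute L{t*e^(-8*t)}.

(s + 8)^(-2)

L{e^(-8t)} = 1/(s + 8).
Then apply L{t·g(t)} = -d/ds[G(s)] with G(s) = 1/(s + 8):
differentiating 1 time and applying the sign gives (s + 8)^(-2).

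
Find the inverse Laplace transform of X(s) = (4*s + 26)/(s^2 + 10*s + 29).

3*exp(-5*t)*sin(2*t) + 4*exp(-5*t)*cos(2*t)

Complete the square in the denominator: s^2 + 10*s + 29 = (s + 5)^2 + 2^2.
Split the numerator to match: 4*s + 26 = 4·(s + 5) + 3·2.
Invert each term: 4·(s + 5)/((s + 5)^2 + 4) ↔ 4e^(-5t)cos(2t); 3·2/((s + 5)^2 + 4) ↔ 3e^(-5t)sin(2t).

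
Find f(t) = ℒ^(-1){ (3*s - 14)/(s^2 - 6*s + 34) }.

f(t) = -exp(3*t)*sin(5*t) + 3*exp(3*t)*cos(5*t)

Complete the square in the denominator: s^2 - 6*s + 34 = (s - 3)^2 + 5^2.
Split the numerator to match: 3*s - 14 = 3·(s - 3) - 1·5.
Invert each term: 3·(s - 3)/((s - 3)^2 + 25) ↔ 3e^(3t)cos(5t); -1·5/((s - 3)^2 + 25) ↔ -e^(3t)sin(5t).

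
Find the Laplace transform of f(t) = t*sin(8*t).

16*s/(s^2 + 64)^2

L{sin(8t)} = 8/(s^2 + 64).
Then apply L{t·g(t)} = -d/ds[G(s)] with G(s) = 8/(s^2 + 64):
differentiating 1 time and applying the sign gives 16*s/(s^2 + 64)^2.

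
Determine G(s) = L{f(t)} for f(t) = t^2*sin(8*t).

G(s) = 16*(3*s^2 - 64)/(s^2 + 64)^3

L{sin(8t)} = 8/(s^2 + 64).
Then apply L{t^2·g(t)} = (-1)^2 d^2/ds^2[H(s)] with H(s) = 8/(s^2 + 64):
differentiating 2 times and applying the sign gives 16*(3*s^2 - 64)/(s^2 + 64)^3.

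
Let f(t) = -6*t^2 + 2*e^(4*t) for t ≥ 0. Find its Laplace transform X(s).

The transform is linear, so treat each term independently.
(2)·[L{e^(4t)} = 1/(s - 4)]; (-6)·[L{t^2} = 2!/s^3 = 2/s^3].

X(s) = 2/(s - 4) - 12/s^3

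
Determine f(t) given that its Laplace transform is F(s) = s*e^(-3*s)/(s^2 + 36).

f(t) = Heaviside(t - 3)*(cos(6*t - 18))

The factor e^(-3s) signals a time shift by c = 3 (second shifting theorem).
L{cos(6t)} = s/(s^2 + 36), so L^-1{s/(s^2 + 36)} = cos(6*t).
Hence the inverse is u(t - 3) times that function evaluated at t - 3.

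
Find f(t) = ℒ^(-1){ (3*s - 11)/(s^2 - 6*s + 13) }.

f(t) = -exp(3*t)*sin(2*t) + 3*exp(3*t)*cos(2*t)

Complete the square in the denominator: s^2 - 6*s + 13 = (s - 3)^2 + 2^2.
Split the numerator to match: 3*s - 11 = 3·(s - 3) - 1·2.
Invert each term: 3·(s - 3)/((s - 3)^2 + 4) ↔ 3e^(3t)cos(2t); -1·2/((s - 3)^2 + 4) ↔ -e^(3t)sin(2t).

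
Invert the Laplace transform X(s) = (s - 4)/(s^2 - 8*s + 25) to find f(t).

Rewrite the denominator: s^2 - 8*s + 25 = (s - 4)^2 + 9.
The form in (s - 4) signals a first-shifting-theorem factor e^(4t).
Since L{cos(3t)} = s/(s^2 + 9), the inverse is e^(4*t)*cos(3*t).

f(t) = exp(4*t)*cos(3*t)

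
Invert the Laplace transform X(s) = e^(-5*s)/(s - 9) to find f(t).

The factor e^(-5s) signals a time shift by c = 5 (second shifting theorem).
L{e^(9t)} = 1/(s - 9), so L^-1{1/(s - 9)} = e^(9*t).
Hence the inverse is u(t - 5) times that function evaluated at t - 5.

f(t) = Heaviside(t - 5)*(exp(9*t - 45))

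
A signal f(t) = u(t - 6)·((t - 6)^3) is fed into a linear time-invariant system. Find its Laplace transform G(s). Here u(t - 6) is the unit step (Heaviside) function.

By the second shifting theorem, L{u(t - c)·g(t - c)} = e^(-cs)·H(s) with c = 6 and H(s) = L{g(t)}.
L{t^3} = 3!/s^4 = 6/s^4.

G(s) = 6*exp(-6*s)/s^4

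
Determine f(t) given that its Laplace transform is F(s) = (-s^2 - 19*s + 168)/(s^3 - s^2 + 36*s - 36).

Factor the denominator: s^3 - s^2 + 36*s - 36 = (s - 1)*(s^2 + 36).
Partial fraction decomposition gives [4/(s - 1)] + [-5*s/(s^2 + 36)] + [-24/(s^2 + 36)].
Invert each term: 4/(s - 1) ↔ 4e^(t); -5·s/(s^2 + 36) ↔ -5cos(6t); -4·6/(s^2 + 36) ↔ -4sin(6t).

f(t) = 4*exp(t) - 4*sin(6*t) - 5*cos(6*t)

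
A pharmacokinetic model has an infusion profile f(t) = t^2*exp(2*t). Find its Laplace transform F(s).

L{e^(2t)} = 1/(s - 2).
Then apply L{t^2·g(t)} = (-1)^2 d^2/ds^2[G(s)] with G(s) = 1/(s - 2):
differentiating 2 times and applying the sign gives 2/(s - 2)^3.

F(s) = 2/(s - 2)^3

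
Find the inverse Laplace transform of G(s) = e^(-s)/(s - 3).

Heaviside(t - 1)*(exp(3*t - 3))

The factor e^(-s) signals a time shift by c = 1 (second shifting theorem).
L{e^(3t)} = 1/(s - 3), so L^-1{1/(s - 3)} = e^(3*t).
Hence the inverse is u(t - 1) times that function evaluated at t - 1.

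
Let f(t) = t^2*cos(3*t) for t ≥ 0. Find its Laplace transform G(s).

G(s) = 2*s*(s^2 - 27)/(s^2 + 9)^3

L{cos(3t)} = s/(s^2 + 9).
Then apply L{t^2·g(t)} = (-1)^2 d^2/ds^2[H(s)] with H(s) = s/(s^2 + 9):
differentiating 2 times and applying the sign gives 2*s*(s^2 - 27)/(s^2 + 9)^3.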